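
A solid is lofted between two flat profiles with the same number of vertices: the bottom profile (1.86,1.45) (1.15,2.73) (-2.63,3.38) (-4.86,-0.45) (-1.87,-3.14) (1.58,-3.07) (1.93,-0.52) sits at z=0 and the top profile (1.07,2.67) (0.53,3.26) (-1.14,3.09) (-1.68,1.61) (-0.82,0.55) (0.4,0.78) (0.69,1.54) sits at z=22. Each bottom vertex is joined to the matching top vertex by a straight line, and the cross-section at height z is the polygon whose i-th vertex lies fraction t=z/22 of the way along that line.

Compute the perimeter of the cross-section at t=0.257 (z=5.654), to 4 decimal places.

Perimeter at t=0.257: 18.3335

Cross-section at t=0.257: each vertex is (1-t)·p0[i] + t·p1[i].
  v1: (1-0.257)·(1.86,1.45) + 0.257·(1.07,2.67) = (1.6570,1.7635)
  v2: (1-0.257)·(1.15,2.73) + 0.257·(0.53,3.26) = (0.9907,2.8662)
  v3: (1-0.257)·(-2.63,3.38) + 0.257·(-1.14,3.09) = (-2.2471,3.3055)
  v4: (1-0.257)·(-4.86,-0.45) + 0.257·(-1.68,1.61) = (-4.0427,0.0794)
  v5: (1-0.257)·(-1.87,-3.14) + 0.257·(-0.82,0.55) = (-1.6001,-2.1917)
  v6: (1-0.257)·(1.58,-3.07) + 0.257·(0.4,0.78) = (1.2767,-2.0805)
  v7: (1-0.257)·(1.93,-0.52) + 0.257·(0.69,1.54) = (1.6113,0.0094)
Perimeter = Σ |v_{i+1} − v_i|:
  edge 1→2: √(-0.6663² + 1.1027²) = 1.2884 (running 1.2884)
  edge 2→3: √(-3.2377² + 0.4393²) = 3.2674 (running 4.5557)
  edge 3→4: √(-1.7957² + -3.2260²) = 3.6921 (running 8.2479)
  edge 4→5: √(2.4426² + -2.2711²) = 3.3353 (running 11.5832)
  edge 5→6: √(2.8769² + 0.1111²) = 2.8790 (running 14.4622)
  edge 6→7: √(0.3346² + 2.0900²) = 2.1166 (running 16.5788)
  edge 7→1: √(0.0457² + 1.7541²) = 1.7547 (running 18.3335)
Perimeter = 18.3335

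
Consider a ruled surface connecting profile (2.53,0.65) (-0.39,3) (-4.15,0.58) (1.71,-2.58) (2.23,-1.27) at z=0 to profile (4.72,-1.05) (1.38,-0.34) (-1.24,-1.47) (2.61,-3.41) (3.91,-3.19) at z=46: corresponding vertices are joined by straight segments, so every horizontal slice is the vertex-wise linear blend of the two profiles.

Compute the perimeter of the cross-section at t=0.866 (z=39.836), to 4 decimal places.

Cross-section at t=0.866: each vertex is (1-t)·p0[i] + t·p1[i].
  v1: (1-0.866)·(2.53,0.65) + 0.866·(4.72,-1.05) = (4.4265,-0.8222)
  v2: (1-0.866)·(-0.39,3) + 0.866·(1.38,-0.34) = (1.1428,0.1076)
  v3: (1-0.866)·(-4.15,0.58) + 0.866·(-1.24,-1.47) = (-1.6299,-1.1953)
  v4: (1-0.866)·(1.71,-2.58) + 0.866·(2.61,-3.41) = (2.4894,-3.2988)
  v5: (1-0.866)·(2.23,-1.27) + 0.866·(3.91,-3.19) = (3.6849,-2.9327)
Perimeter = Σ |v_{i+1} − v_i|:
  edge 1→2: √(-3.2837² + 0.9298²) = 3.4128 (running 3.4128)
  edge 2→3: √(-2.7728² + -1.3029²) = 3.0636 (running 6.4764)
  edge 3→4: √(4.1193² + -2.1035²) = 4.6253 (running 11.1017)
  edge 4→5: √(1.1955² + 0.3661²) = 1.2503 (running 12.3520)
  edge 5→1: √(0.7417² + 2.1105²) = 2.2370 (running 14.5890)
Perimeter = 14.5890

Perimeter at t=0.866: 14.5890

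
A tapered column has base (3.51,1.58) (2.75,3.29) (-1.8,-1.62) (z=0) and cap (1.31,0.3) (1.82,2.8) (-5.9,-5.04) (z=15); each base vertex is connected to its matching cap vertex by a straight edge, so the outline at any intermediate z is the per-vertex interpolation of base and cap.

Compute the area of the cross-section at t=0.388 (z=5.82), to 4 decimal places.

Area at t=0.388: 6.6357

Cross-section at t=0.388: each vertex is (1-t)·p0[i] + t·p1[i].
  v1: (1-0.388)·(3.51,1.58) + 0.388·(1.31,0.3) = (2.6564,1.0834)
  v2: (1-0.388)·(2.75,3.29) + 0.388·(1.82,2.8) = (2.3892,3.0999)
  v3: (1-0.388)·(-1.8,-1.62) + 0.388·(-5.9,-5.04) = (-3.3908,-2.9470)
Shoelace sum Σ(x_i·y_{i+1} − x_{i+1}·y_i):
  i=1: 2.6564·3.0999 − 2.3892·1.0834 = +5.6462 (running +5.6462)
  i=2: 2.3892·-2.9470 − -3.3908·3.0999 = +3.4703 (running +9.1165)
  i=3: -3.3908·1.0834 − 2.6564·-2.9470 = +4.1548 (running +13.2714)
Area = |Σ|/2 = |13.2714|/2 = 6.6357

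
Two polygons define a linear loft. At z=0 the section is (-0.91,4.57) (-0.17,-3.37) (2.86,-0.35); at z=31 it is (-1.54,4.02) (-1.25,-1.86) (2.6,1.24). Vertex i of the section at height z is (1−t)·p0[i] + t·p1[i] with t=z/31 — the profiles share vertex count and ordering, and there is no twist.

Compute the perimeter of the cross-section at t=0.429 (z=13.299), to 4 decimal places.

Perimeter at t=0.429: 17.2424

Cross-section at t=0.429: each vertex is (1-t)·p0[i] + t·p1[i].
  v1: (1-0.429)·(-0.91,4.57) + 0.429·(-1.54,4.02) = (-1.1803,4.3340)
  v2: (1-0.429)·(-0.17,-3.37) + 0.429·(-1.25,-1.86) = (-0.6333,-2.7222)
  v3: (1-0.429)·(2.86,-0.35) + 0.429·(2.6,1.24) = (2.7485,0.3321)
Perimeter = Σ |v_{i+1} − v_i|:
  edge 1→2: √(0.5470² + -7.0563²) = 7.0774 (running 7.0774)
  edge 2→3: √(3.3818² + 3.0543²) = 4.5569 (running 11.6343)
  edge 3→1: √(-3.9287² + 4.0019²) = 5.6081 (running 17.2424)
Perimeter = 17.2424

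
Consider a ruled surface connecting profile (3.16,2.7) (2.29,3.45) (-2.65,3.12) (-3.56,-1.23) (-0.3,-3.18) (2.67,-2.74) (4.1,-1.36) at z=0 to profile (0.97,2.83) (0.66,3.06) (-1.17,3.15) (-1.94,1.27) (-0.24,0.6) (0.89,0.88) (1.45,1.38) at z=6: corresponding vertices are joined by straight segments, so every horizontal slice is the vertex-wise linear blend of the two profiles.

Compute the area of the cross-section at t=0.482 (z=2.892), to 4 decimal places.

Area at t=0.482: 19.8088

Cross-section at t=0.482: each vertex is (1-t)·p0[i] + t·p1[i].
  v1: (1-0.482)·(3.16,2.7) + 0.482·(0.97,2.83) = (2.1044,2.7627)
  v2: (1-0.482)·(2.29,3.45) + 0.482·(0.66,3.06) = (1.5043,3.2620)
  v3: (1-0.482)·(-2.65,3.12) + 0.482·(-1.17,3.15) = (-1.9366,3.1345)
  v4: (1-0.482)·(-3.56,-1.23) + 0.482·(-1.94,1.27) = (-2.7792,-0.0250)
  v5: (1-0.482)·(-0.3,-3.18) + 0.482·(-0.24,0.6) = (-0.2711,-1.3580)
  v6: (1-0.482)·(2.67,-2.74) + 0.482·(0.89,0.88) = (1.8120,-0.9952)
  v7: (1-0.482)·(4.1,-1.36) + 0.482·(1.45,1.38) = (2.8227,-0.0393)
Shoelace sum Σ(x_i·y_{i+1} − x_{i+1}·y_i):
  i=1: 2.1044·3.2620 − 1.5043·2.7627 = +2.7087 (running +2.7087)
  i=2: 1.5043·3.1345 − -1.9366·3.2620 = +11.0327 (running +13.7413)
  i=3: -1.9366·-0.0250 − -2.7792·3.1345 = +8.7596 (running +22.5009)
  i=4: -2.7792·-1.3580 − -0.2711·-0.0250 = +3.7674 (running +26.2683)
  i=5: -0.2711·-0.9952 − 1.8120·-1.3580 = +2.7306 (running +28.9989)
  i=6: 1.8120·-0.0393 − 2.8227·-0.9952 = +2.7378 (running +31.7367)
  i=7: 2.8227·2.7627 − 2.1044·-0.0393 = +7.8809 (running +39.6176)
Area = |Σ|/2 = |39.6176|/2 = 19.8088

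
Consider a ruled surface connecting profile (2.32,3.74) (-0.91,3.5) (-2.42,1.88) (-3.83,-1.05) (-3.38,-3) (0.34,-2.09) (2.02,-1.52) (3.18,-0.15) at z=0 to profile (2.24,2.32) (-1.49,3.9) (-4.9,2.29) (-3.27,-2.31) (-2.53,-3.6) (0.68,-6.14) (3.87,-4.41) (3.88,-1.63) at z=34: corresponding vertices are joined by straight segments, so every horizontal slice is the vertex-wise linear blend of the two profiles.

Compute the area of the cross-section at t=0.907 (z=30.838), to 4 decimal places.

Area at t=0.907: 54.8645

Cross-section at t=0.907: each vertex is (1-t)·p0[i] + t·p1[i].
  v1: (1-0.907)·(2.32,3.74) + 0.907·(2.24,2.32) = (2.2474,2.4521)
  v2: (1-0.907)·(-0.91,3.5) + 0.907·(-1.49,3.9) = (-1.4361,3.8628)
  v3: (1-0.907)·(-2.42,1.88) + 0.907·(-4.9,2.29) = (-4.6694,2.2519)
  v4: (1-0.907)·(-3.83,-1.05) + 0.907·(-3.27,-2.31) = (-3.3221,-2.1928)
  v5: (1-0.907)·(-3.38,-3) + 0.907·(-2.53,-3.6) = (-2.6090,-3.5442)
  v6: (1-0.907)·(0.34,-2.09) + 0.907·(0.68,-6.14) = (0.6484,-5.7633)
  v7: (1-0.907)·(2.02,-1.52) + 0.907·(3.87,-4.41) = (3.6980,-4.1412)
  v8: (1-0.907)·(3.18,-0.15) + 0.907·(3.88,-1.63) = (3.8149,-1.4924)
Shoelace sum Σ(x_i·y_{i+1} − x_{i+1}·y_i):
  i=1: 2.2474·3.8628 − -1.4361·2.4521 = +12.2027 (running +12.2027)
  i=2: -1.4361·2.2519 − -4.6694·3.8628 = +14.8030 (running +27.0057)
  i=3: -4.6694·-2.1928 − -3.3221·2.2519 = +17.7200 (running +44.7257)
  i=4: -3.3221·-3.5442 − -2.6090·-2.1928 = +6.0529 (running +50.7786)
  i=5: -2.6090·-5.7633 − 0.6484·-3.5442 = +17.3349 (running +68.1135)
  i=6: 0.6484·-4.1412 − 3.6980·-5.7633 = +18.6275 (running +86.7409)
  i=7: 3.6980·-1.4924 − 3.8149·-4.1412 = +10.2797 (running +97.0206)
  i=8: 3.8149·2.4521 − 2.2474·-1.4924 = +12.7084 (running +109.7290)
Area = |Σ|/2 = |109.7290|/2 = 54.8645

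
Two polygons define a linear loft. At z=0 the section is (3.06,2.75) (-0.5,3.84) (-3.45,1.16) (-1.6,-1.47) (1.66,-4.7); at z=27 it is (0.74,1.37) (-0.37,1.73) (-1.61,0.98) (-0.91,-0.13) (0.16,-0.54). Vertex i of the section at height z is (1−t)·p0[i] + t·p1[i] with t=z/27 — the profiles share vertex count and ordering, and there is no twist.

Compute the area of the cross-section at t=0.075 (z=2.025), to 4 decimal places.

Cross-section at t=0.075: each vertex is (1-t)·p0[i] + t·p1[i].
  v1: (1-0.075)·(3.06,2.75) + 0.075·(0.74,1.37) = (2.8860,2.6465)
  v2: (1-0.075)·(-0.5,3.84) + 0.075·(-0.37,1.73) = (-0.4903,3.6818)
  v3: (1-0.075)·(-3.45,1.16) + 0.075·(-1.61,0.98) = (-3.3120,1.1465)
  v4: (1-0.075)·(-1.6,-1.47) + 0.075·(-0.91,-0.13) = (-1.5483,-1.3695)
  v5: (1-0.075)·(1.66,-4.7) + 0.075·(0.16,-0.54) = (1.5475,-4.3880)
Shoelace sum Σ(x_i·y_{i+1} − x_{i+1}·y_i):
  i=1: 2.8860·3.6818 − -0.4903·2.6465 = +11.9230 (running +11.9230)
  i=2: -0.4903·1.1465 − -3.3120·3.6818 = +11.6319 (running +23.5549)
  i=3: -3.3120·-1.3695 − -1.5483·1.1465 = +6.3109 (running +29.8657)
  i=4: -1.5483·-4.3880 − 1.5475·-1.3695 = +8.9130 (running +38.7787)
  i=5: 1.5475·2.6465 − 2.8860·-4.3880 = +16.7592 (running +55.5380)
Area = |Σ|/2 = |55.5380|/2 = 27.7690

Area at t=0.075: 27.7690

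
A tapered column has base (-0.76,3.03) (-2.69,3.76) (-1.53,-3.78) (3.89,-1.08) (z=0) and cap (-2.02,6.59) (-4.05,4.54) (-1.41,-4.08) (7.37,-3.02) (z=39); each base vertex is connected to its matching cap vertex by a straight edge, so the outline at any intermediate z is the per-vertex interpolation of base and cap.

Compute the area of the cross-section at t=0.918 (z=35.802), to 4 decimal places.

Area at t=0.918: 55.2412

Cross-section at t=0.918: each vertex is (1-t)·p0[i] + t·p1[i].
  v1: (1-0.918)·(-0.76,3.03) + 0.918·(-2.02,6.59) = (-1.9167,6.2981)
  v2: (1-0.918)·(-2.69,3.76) + 0.918·(-4.05,4.54) = (-3.9385,4.4760)
  v3: (1-0.918)·(-1.53,-3.78) + 0.918·(-1.41,-4.08) = (-1.4198,-4.0554)
  v4: (1-0.918)·(3.89,-1.08) + 0.918·(7.37,-3.02) = (7.0846,-2.8609)
Shoelace sum Σ(x_i·y_{i+1} − x_{i+1}·y_i):
  i=1: -1.9167·4.4760 − -3.9385·6.2981 = +16.2257 (running +16.2257)
  i=2: -3.9385·-4.0554 − -1.4198·4.4760 = +22.3274 (running +38.5531)
  i=3: -1.4198·-2.8609 − 7.0846·-4.0554 = +32.7931 (running +71.3462)
  i=4: 7.0846·6.2981 − -1.9167·-2.8609 = +39.1362 (running +110.4824)
Area = |Σ|/2 = |110.4824|/2 = 55.2412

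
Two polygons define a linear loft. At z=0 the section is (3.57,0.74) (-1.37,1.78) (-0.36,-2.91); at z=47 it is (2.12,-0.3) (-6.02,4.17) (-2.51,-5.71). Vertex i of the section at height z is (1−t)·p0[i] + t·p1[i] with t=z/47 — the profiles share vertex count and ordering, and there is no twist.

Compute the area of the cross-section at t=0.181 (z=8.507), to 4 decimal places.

Cross-section at t=0.181: each vertex is (1-t)·p0[i] + t·p1[i].
  v1: (1-0.181)·(3.57,0.74) + 0.181·(2.12,-0.3) = (3.3075,0.5518)
  v2: (1-0.181)·(-1.37,1.78) + 0.181·(-6.02,4.17) = (-2.2116,2.2126)
  v3: (1-0.181)·(-0.36,-2.91) + 0.181·(-2.51,-5.71) = (-0.7491,-3.4168)
Shoelace sum Σ(x_i·y_{i+1} − x_{i+1}·y_i):
  i=1: 3.3075·2.2126 − -2.2116·0.5518 = +8.5386 (running +8.5386)
  i=2: -2.2116·-3.4168 − -0.7491·2.2126 = +9.2143 (running +17.7529)
  i=3: -0.7491·0.5518 − 3.3075·-3.4168 = +10.8879 (running +28.6408)
Area = |Σ|/2 = |28.6408|/2 = 14.3204

Area at t=0.181: 14.3204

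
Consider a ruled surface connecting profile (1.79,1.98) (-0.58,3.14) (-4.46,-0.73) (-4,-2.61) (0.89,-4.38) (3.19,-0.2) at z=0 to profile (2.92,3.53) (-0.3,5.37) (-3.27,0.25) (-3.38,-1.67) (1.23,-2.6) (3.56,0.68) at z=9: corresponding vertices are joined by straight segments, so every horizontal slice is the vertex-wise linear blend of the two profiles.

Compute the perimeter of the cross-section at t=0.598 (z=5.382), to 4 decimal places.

Cross-section at t=0.598: each vertex is (1-t)·p0[i] + t·p1[i].
  v1: (1-0.598)·(1.79,1.98) + 0.598·(2.92,3.53) = (2.4657,2.9069)
  v2: (1-0.598)·(-0.58,3.14) + 0.598·(-0.3,5.37) = (-0.4126,4.4735)
  v3: (1-0.598)·(-4.46,-0.73) + 0.598·(-3.27,0.25) = (-3.7484,-0.1440)
  v4: (1-0.598)·(-4,-2.61) + 0.598·(-3.38,-1.67) = (-3.6292,-2.0479)
  v5: (1-0.598)·(0.89,-4.38) + 0.598·(1.23,-2.6) = (1.0933,-3.3156)
  v6: (1-0.598)·(3.19,-0.2) + 0.598·(3.56,0.68) = (3.4113,0.3262)
Perimeter = Σ |v_{i+1} − v_i|:
  edge 1→2: √(-2.8783² + 1.5666²) = 3.2770 (running 3.2770)
  edge 2→3: √(-3.3358² + -4.6175²) = 5.6964 (running 8.9734)
  edge 3→4: √(0.1191² + -1.9039²) = 1.9076 (running 10.8811)
  edge 4→5: √(4.7226² + -1.2677²) = 4.8897 (running 15.7708)
  edge 5→6: √(2.3179² + 3.6418²) = 4.3169 (running 20.0877)
  edge 6→1: √(-0.9455² + 2.5807²) = 2.7484 (running 22.8361)
Perimeter = 22.8361

Perimeter at t=0.598: 22.8361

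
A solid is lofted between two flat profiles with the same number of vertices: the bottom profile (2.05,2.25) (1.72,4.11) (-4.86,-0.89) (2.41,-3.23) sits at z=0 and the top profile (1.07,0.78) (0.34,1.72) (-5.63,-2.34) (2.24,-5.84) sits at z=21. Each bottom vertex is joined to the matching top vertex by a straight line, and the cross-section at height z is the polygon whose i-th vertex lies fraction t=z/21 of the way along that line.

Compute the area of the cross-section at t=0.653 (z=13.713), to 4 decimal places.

Area at t=0.653: 27.6571

Cross-section at t=0.653: each vertex is (1-t)·p0[i] + t·p1[i].
  v1: (1-0.653)·(2.05,2.25) + 0.653·(1.07,0.78) = (1.4101,1.2901)
  v2: (1-0.653)·(1.72,4.11) + 0.653·(0.34,1.72) = (0.8189,2.5493)
  v3: (1-0.653)·(-4.86,-0.89) + 0.653·(-5.63,-2.34) = (-5.3628,-1.8368)
  v4: (1-0.653)·(2.41,-3.23) + 0.653·(2.24,-5.84) = (2.2990,-4.9343)
Shoelace sum Σ(x_i·y_{i+1} − x_{i+1}·y_i):
  i=1: 1.4101·2.5493 − 0.8189·1.2901 = +2.5383 (running +2.5383)
  i=2: 0.8189·-1.8368 − -5.3628·2.5493 = +12.1674 (running +14.7058)
  i=3: -5.3628·-4.9343 − 2.2990·-1.8368 = +30.6848 (running +45.3905)
  i=4: 2.2990·1.2901 − 1.4101·-4.9343 = +9.9236 (running +55.3141)
Area = |Σ|/2 = |55.3141|/2 = 27.6571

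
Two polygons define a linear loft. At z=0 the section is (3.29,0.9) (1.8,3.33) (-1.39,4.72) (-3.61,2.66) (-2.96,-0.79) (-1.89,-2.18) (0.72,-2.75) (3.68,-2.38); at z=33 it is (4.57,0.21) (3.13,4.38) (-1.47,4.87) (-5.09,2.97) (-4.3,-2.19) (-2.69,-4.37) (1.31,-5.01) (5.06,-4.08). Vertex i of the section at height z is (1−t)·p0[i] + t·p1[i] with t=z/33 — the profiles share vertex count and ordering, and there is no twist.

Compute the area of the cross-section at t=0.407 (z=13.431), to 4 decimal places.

Area at t=0.407: 53.4310

Cross-section at t=0.407: each vertex is (1-t)·p0[i] + t·p1[i].
  v1: (1-0.407)·(3.29,0.9) + 0.407·(4.57,0.21) = (3.8110,0.6192)
  v2: (1-0.407)·(1.8,3.33) + 0.407·(3.13,4.38) = (2.3413,3.7573)
  v3: (1-0.407)·(-1.39,4.72) + 0.407·(-1.47,4.87) = (-1.4226,4.7810)
  v4: (1-0.407)·(-3.61,2.66) + 0.407·(-5.09,2.97) = (-4.2124,2.7862)
  v5: (1-0.407)·(-2.96,-0.79) + 0.407·(-4.3,-2.19) = (-3.5054,-1.3598)
  v6: (1-0.407)·(-1.89,-2.18) + 0.407·(-2.69,-4.37) = (-2.2156,-3.0713)
  v7: (1-0.407)·(0.72,-2.75) + 0.407·(1.31,-5.01) = (0.9601,-3.6698)
  v8: (1-0.407)·(3.68,-2.38) + 0.407·(5.06,-4.08) = (4.2417,-3.0719)
Shoelace sum Σ(x_i·y_{i+1} − x_{i+1}·y_i):
  i=1: 3.8110·3.7573 − 2.3413·0.6192 = +12.8694 (running +12.8694)
  i=2: 2.3413·4.7810 − -1.4226·3.7573 = +16.5390 (running +29.4084)
  i=3: -1.4226·2.7862 − -4.2124·4.7810 = +16.1760 (running +45.5844)
  i=4: -4.2124·-1.3598 − -3.5054·2.7862 = +15.4946 (running +61.0790)
  i=5: -3.5054·-3.0713 − -2.2156·-1.3598 = +7.7534 (running +68.8324)
  i=6: -2.2156·-3.6698 − 0.9601·-3.0713 = +11.0797 (running +79.9121)
  i=7: 0.9601·-3.0719 − 4.2417·-3.6698 = +12.6167 (running +92.5288)
  i=8: 4.2417·0.6192 − 3.8110·-3.0719 = +14.3332 (running +106.8620)
Area = |Σ|/2 = |106.8620|/2 = 53.4310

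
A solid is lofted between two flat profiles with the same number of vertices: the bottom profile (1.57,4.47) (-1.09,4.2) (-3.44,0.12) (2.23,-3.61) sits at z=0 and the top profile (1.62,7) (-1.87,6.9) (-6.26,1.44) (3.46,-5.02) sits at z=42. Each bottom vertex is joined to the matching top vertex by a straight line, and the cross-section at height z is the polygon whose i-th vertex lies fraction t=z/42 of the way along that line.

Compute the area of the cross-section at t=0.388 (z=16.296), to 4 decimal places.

Area at t=0.388: 38.6747

Cross-section at t=0.388: each vertex is (1-t)·p0[i] + t·p1[i].
  v1: (1-0.388)·(1.57,4.47) + 0.388·(1.62,7) = (1.5894,5.4516)
  v2: (1-0.388)·(-1.09,4.2) + 0.388·(-1.87,6.9) = (-1.3926,5.2476)
  v3: (1-0.388)·(-3.44,0.12) + 0.388·(-6.26,1.44) = (-4.5342,0.6322)
  v4: (1-0.388)·(2.23,-3.61) + 0.388·(3.46,-5.02) = (2.7072,-4.1571)
Shoelace sum Σ(x_i·y_{i+1} − x_{i+1}·y_i):
  i=1: 1.5894·5.2476 − -1.3926·5.4516 = +15.9327 (running +15.9327)
  i=2: -1.3926·0.6322 − -4.5342·5.2476 = +22.9131 (running +38.8458)
  i=3: -4.5342·-4.1571 − 2.7072·0.6322 = +17.1375 (running +55.9833)
  i=4: 2.7072·5.4516 − 1.5894·-4.1571 = +21.3662 (running +77.3494)
Area = |Σ|/2 = |77.3494|/2 = 38.6747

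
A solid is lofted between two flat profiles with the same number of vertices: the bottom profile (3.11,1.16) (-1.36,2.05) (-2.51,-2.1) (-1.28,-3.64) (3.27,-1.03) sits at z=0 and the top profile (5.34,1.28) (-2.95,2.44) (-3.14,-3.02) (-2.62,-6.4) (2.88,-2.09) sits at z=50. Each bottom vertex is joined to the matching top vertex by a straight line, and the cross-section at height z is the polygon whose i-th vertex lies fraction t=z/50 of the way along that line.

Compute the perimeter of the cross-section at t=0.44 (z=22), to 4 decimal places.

Perimeter at t=0.44: 22.4193

Cross-section at t=0.44: each vertex is (1-t)·p0[i] + t·p1[i].
  v1: (1-0.44)·(3.11,1.16) + 0.44·(5.34,1.28) = (4.0912,1.2128)
  v2: (1-0.44)·(-1.36,2.05) + 0.44·(-2.95,2.44) = (-2.0596,2.2216)
  v3: (1-0.44)·(-2.51,-2.1) + 0.44·(-3.14,-3.02) = (-2.7872,-2.5048)
  v4: (1-0.44)·(-1.28,-3.64) + 0.44·(-2.62,-6.4) = (-1.8696,-4.8544)
  v5: (1-0.44)·(3.27,-1.03) + 0.44·(2.88,-2.09) = (3.0984,-1.4964)
Perimeter = Σ |v_{i+1} − v_i|:
  edge 1→2: √(-6.1508² + 1.0088²) = 6.2330 (running 6.2330)
  edge 2→3: √(-0.7276² + -4.7264²) = 4.7821 (running 11.0151)
  edge 3→4: √(0.9176² + -2.3496²) = 2.5224 (running 13.5375)
  edge 4→5: √(4.9680² + 3.3580²) = 5.9964 (running 19.5339)
  edge 5→1: √(0.9928² + 2.7092²) = 2.8854 (running 22.4193)
Perimeter = 22.4193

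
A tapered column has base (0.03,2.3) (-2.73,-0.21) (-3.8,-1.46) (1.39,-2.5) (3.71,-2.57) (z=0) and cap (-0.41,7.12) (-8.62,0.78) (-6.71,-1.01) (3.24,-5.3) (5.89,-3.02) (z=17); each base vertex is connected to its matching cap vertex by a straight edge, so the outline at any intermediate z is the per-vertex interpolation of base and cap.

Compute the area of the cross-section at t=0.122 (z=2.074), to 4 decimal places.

Cross-section at t=0.122: each vertex is (1-t)·p0[i] + t·p1[i].
  v1: (1-0.122)·(0.03,2.3) + 0.122·(-0.41,7.12) = (-0.0237,2.8880)
  v2: (1-0.122)·(-2.73,-0.21) + 0.122·(-8.62,0.78) = (-3.4486,-0.0892)
  v3: (1-0.122)·(-3.8,-1.46) + 0.122·(-6.71,-1.01) = (-4.1550,-1.4051)
  v4: (1-0.122)·(1.39,-2.5) + 0.122·(3.24,-5.3) = (1.6157,-2.8416)
  v5: (1-0.122)·(3.71,-2.57) + 0.122·(5.89,-3.02) = (3.9760,-2.6249)
Shoelace sum Σ(x_i·y_{i+1} − x_{i+1}·y_i):
  i=1: -0.0237·-0.0892 − -3.4486·2.8880 = +9.9617 (running +9.9617)
  i=2: -3.4486·-1.4051 − -4.1550·-0.0892 = +4.4749 (running +14.4366)
  i=3: -4.1550·-2.8416 − 1.6157·-1.4051 = +14.0771 (running +28.5138)
  i=4: 1.6157·-2.6249 − 3.9760·-2.8416 = +7.0570 (running +35.5708)
  i=5: 3.9760·2.8880 − -0.0237·-2.6249 = +11.4206 (running +46.9914)
Area = |Σ|/2 = |46.9914|/2 = 23.4957

Area at t=0.122: 23.4957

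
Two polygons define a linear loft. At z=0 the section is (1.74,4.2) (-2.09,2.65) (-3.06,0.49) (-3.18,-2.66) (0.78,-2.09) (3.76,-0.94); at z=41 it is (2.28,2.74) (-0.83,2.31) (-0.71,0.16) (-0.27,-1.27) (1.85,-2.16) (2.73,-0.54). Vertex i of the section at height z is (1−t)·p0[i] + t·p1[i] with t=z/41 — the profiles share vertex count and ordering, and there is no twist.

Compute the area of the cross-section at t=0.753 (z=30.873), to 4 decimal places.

Cross-section at t=0.753: each vertex is (1-t)·p0[i] + t·p1[i].
  v1: (1-0.753)·(1.74,4.2) + 0.753·(2.28,2.74) = (2.1466,3.1006)
  v2: (1-0.753)·(-2.09,2.65) + 0.753·(-0.83,2.31) = (-1.1412,2.3940)
  v3: (1-0.753)·(-3.06,0.49) + 0.753·(-0.71,0.16) = (-1.2904,0.2415)
  v4: (1-0.753)·(-3.18,-2.66) + 0.753·(-0.27,-1.27) = (-0.9888,-1.6133)
  v5: (1-0.753)·(0.78,-2.09) + 0.753·(1.85,-2.16) = (1.5857,-2.1427)
  v6: (1-0.753)·(3.76,-0.94) + 0.753·(2.73,-0.54) = (2.9844,-0.6388)
Shoelace sum Σ(x_i·y_{i+1} − x_{i+1}·y_i):
  i=1: 2.1466·2.3940 − -1.1412·3.1006 = +8.6775 (running +8.6775)
  i=2: -1.1412·0.2415 − -1.2904·2.3940 = +2.8137 (running +11.4912)
  i=3: -1.2904·-1.6133 − -0.9888·0.2415 = +2.3207 (running +13.8119)
  i=4: -0.9888·-2.1427 − 1.5857·-1.6133 = +4.6769 (running +18.4888)
  i=5: 1.5857·-0.6388 − 2.9844·-2.1427 = +5.3818 (running +23.8706)
  i=6: 2.9844·3.1006 − 2.1466·-0.6388 = +10.6248 (running +34.4953)
Area = |Σ|/2 = |34.4953|/2 = 17.2477

Area at t=0.753: 17.2477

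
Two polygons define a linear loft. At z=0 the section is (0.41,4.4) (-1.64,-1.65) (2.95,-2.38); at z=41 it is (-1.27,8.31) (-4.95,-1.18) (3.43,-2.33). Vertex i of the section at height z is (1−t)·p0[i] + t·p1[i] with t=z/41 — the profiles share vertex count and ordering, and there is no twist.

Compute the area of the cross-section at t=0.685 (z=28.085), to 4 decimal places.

Area at t=0.685: 31.8161

Cross-section at t=0.685: each vertex is (1-t)·p0[i] + t·p1[i].
  v1: (1-0.685)·(0.41,4.4) + 0.685·(-1.27,8.31) = (-0.7408,7.0784)
  v2: (1-0.685)·(-1.64,-1.65) + 0.685·(-4.95,-1.18) = (-3.9074,-1.3280)
  v3: (1-0.685)·(2.95,-2.38) + 0.685·(3.43,-2.33) = (3.2788,-2.3457)
Shoelace sum Σ(x_i·y_{i+1} − x_{i+1}·y_i):
  i=1: -0.7408·-1.3280 − -3.9074·7.0784 = +28.6414 (running +28.6414)
  i=2: -3.9074·-2.3457 − 3.2788·-1.3280 = +13.5201 (running +42.1615)
  i=3: 3.2788·7.0784 − -0.7408·-2.3457 = +21.4708 (running +63.6322)
Area = |Σ|/2 = |63.6322|/2 = 31.8161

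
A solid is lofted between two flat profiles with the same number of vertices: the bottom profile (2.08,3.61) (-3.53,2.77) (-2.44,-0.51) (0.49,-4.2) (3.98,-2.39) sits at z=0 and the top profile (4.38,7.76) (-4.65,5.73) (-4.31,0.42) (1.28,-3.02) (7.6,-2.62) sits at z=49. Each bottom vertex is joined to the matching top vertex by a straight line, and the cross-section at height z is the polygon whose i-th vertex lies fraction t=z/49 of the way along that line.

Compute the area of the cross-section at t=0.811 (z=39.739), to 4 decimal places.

Area at t=0.811: 80.6054

Cross-section at t=0.811: each vertex is (1-t)·p0[i] + t·p1[i].
  v1: (1-0.811)·(2.08,3.61) + 0.811·(4.38,7.76) = (3.9453,6.9756)
  v2: (1-0.811)·(-3.53,2.77) + 0.811·(-4.65,5.73) = (-4.4383,5.1706)
  v3: (1-0.811)·(-2.44,-0.51) + 0.811·(-4.31,0.42) = (-3.9566,0.2442)
  v4: (1-0.811)·(0.49,-4.2) + 0.811·(1.28,-3.02) = (1.1307,-3.2430)
  v5: (1-0.811)·(3.98,-2.39) + 0.811·(7.6,-2.62) = (6.9158,-2.5765)
Shoelace sum Σ(x_i·y_{i+1} − x_{i+1}·y_i):
  i=1: 3.9453·5.1706 − -4.4383·6.9756 = +51.3596 (running +51.3596)
  i=2: -4.4383·0.2442 − -3.9566·5.1706 = +19.3737 (running +70.7333)
  i=3: -3.9566·-3.2430 − 1.1307·0.2442 = +12.5551 (running +83.2884)
  i=4: 1.1307·-2.5765 − 6.9158·-3.2430 = +19.5149 (running +102.8033)
  i=5: 6.9158·6.9756 − 3.9453·-2.5765 = +58.4075 (running +161.2108)
Area = |Σ|/2 = |161.2108|/2 = 80.6054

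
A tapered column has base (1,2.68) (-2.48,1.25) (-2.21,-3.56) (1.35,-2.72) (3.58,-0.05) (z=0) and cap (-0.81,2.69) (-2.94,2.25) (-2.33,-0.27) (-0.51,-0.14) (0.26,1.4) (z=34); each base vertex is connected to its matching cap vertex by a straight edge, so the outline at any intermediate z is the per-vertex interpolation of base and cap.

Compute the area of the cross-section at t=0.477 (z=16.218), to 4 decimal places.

Cross-section at t=0.477: each vertex is (1-t)·p0[i] + t·p1[i].
  v1: (1-0.477)·(1,2.68) + 0.477·(-0.81,2.69) = (0.1366,2.6848)
  v2: (1-0.477)·(-2.48,1.25) + 0.477·(-2.94,2.25) = (-2.6994,1.7270)
  v3: (1-0.477)·(-2.21,-3.56) + 0.477·(-2.33,-0.27) = (-2.2672,-1.9907)
  v4: (1-0.477)·(1.35,-2.72) + 0.477·(-0.51,-0.14) = (0.4628,-1.4893)
  v5: (1-0.477)·(3.58,-0.05) + 0.477·(0.26,1.4) = (1.9964,0.6416)
Shoelace sum Σ(x_i·y_{i+1} − x_{i+1}·y_i):
  i=1: 0.1366·1.7270 − -2.6994·2.6848 = +7.4833 (running +7.4833)
  i=2: -2.6994·-1.9907 − -2.2672·1.7270 = +9.2892 (running +16.7725)
  i=3: -2.2672·-1.4893 − 0.4628·-1.9907 = +4.2979 (running +21.0704)
  i=4: 0.4628·0.6416 − 1.9964·-1.4893 = +3.2702 (running +24.3406)
  i=5: 1.9964·2.6848 − 0.1366·0.6416 = +5.2721 (running +29.6127)
Area = |Σ|/2 = |29.6127|/2 = 14.8063

Area at t=0.477: 14.8063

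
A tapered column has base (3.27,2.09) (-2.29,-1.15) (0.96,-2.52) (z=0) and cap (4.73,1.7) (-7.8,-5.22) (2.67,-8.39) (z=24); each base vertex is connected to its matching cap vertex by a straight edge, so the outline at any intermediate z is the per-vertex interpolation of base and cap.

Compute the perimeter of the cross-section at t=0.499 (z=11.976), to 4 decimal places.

Perimeter at t=0.499: 25.2472

Cross-section at t=0.499: each vertex is (1-t)·p0[i] + t·p1[i].
  v1: (1-0.499)·(3.27,2.09) + 0.499·(4.73,1.7) = (3.9985,1.8954)
  v2: (1-0.499)·(-2.29,-1.15) + 0.499·(-7.8,-5.22) = (-5.0395,-3.1809)
  v3: (1-0.499)·(0.96,-2.52) + 0.499·(2.67,-8.39) = (1.8133,-5.4491)
Perimeter = Σ |v_{i+1} − v_i|:
  edge 1→2: √(-9.0380² + -5.0763²) = 10.3661 (running 10.3661)
  edge 2→3: √(6.8528² + -2.2682²) = 7.2184 (running 17.5845)
  edge 3→1: √(2.1852² + 7.3445²) = 7.6627 (running 25.2472)
Perimeter = 25.2472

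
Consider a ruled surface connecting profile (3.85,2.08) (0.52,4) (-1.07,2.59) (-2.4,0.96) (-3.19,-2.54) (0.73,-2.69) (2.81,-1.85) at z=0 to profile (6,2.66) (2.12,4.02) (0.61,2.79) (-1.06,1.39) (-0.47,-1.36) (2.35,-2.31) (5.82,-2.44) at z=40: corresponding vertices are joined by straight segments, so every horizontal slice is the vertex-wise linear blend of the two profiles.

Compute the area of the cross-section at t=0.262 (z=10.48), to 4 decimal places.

Area at t=0.262: 32.7153

Cross-section at t=0.262: each vertex is (1-t)·p0[i] + t·p1[i].
  v1: (1-0.262)·(3.85,2.08) + 0.262·(6,2.66) = (4.4133,2.2320)
  v2: (1-0.262)·(0.52,4) + 0.262·(2.12,4.02) = (0.9392,4.0052)
  v3: (1-0.262)·(-1.07,2.59) + 0.262·(0.61,2.79) = (-0.6298,2.6424)
  v4: (1-0.262)·(-2.4,0.96) + 0.262·(-1.06,1.39) = (-2.0489,1.0727)
  v5: (1-0.262)·(-3.19,-2.54) + 0.262·(-0.47,-1.36) = (-2.4774,-2.2308)
  v6: (1-0.262)·(0.73,-2.69) + 0.262·(2.35,-2.31) = (1.1544,-2.5904)
  v7: (1-0.262)·(2.81,-1.85) + 0.262·(5.82,-2.44) = (3.5986,-2.0046)
Shoelace sum Σ(x_i·y_{i+1} − x_{i+1}·y_i):
  i=1: 4.4133·4.0052 − 0.9392·2.2320 = +15.5801 (running +15.5801)
  i=2: 0.9392·2.6424 − -0.6298·4.0052 = +5.0044 (running +20.5845)
  i=3: -0.6298·1.0727 − -2.0489·2.6424 = +4.7385 (running +25.3229)
  i=4: -2.0489·-2.2308 − -2.4774·1.0727 = +7.2282 (running +32.5511)
  i=5: -2.4774·-2.5904 − 1.1544·-2.2308 = +8.9928 (running +41.5439)
  i=6: 1.1544·-2.0046 − 3.5986·-2.5904 = +7.0078 (running +48.5518)
  i=7: 3.5986·2.2320 − 4.4133·-2.0046 = +16.8788 (running +65.4306)
Area = |Σ|/2 = |65.4306|/2 = 32.7153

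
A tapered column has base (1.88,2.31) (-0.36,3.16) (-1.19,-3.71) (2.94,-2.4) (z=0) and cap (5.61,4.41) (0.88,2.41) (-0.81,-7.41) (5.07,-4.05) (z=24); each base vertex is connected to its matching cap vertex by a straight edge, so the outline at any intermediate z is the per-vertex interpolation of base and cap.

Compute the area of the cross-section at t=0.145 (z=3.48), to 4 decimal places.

Area at t=0.145: 21.8804

Cross-section at t=0.145: each vertex is (1-t)·p0[i] + t·p1[i].
  v1: (1-0.145)·(1.88,2.31) + 0.145·(5.61,4.41) = (2.4208,2.6145)
  v2: (1-0.145)·(-0.36,3.16) + 0.145·(0.88,2.41) = (-0.1802,3.0513)
  v3: (1-0.145)·(-1.19,-3.71) + 0.145·(-0.81,-7.41) = (-1.1349,-4.2465)
  v4: (1-0.145)·(2.94,-2.4) + 0.145·(5.07,-4.05) = (3.2489,-2.6393)
Shoelace sum Σ(x_i·y_{i+1} − x_{i+1}·y_i):
  i=1: 2.4208·3.0513 − -0.1802·2.6145 = +7.8578 (running +7.8578)
  i=2: -0.1802·-4.2465 − -1.1349·3.0513 = +4.2281 (running +12.0858)
  i=3: -1.1349·-2.6393 − 3.2489·-4.2465 = +16.7915 (running +28.8774)
  i=4: 3.2489·2.6145 − 2.4208·-2.6393 = +14.8833 (running +43.7607)
Area = |Σ|/2 = |43.7607|/2 = 21.8804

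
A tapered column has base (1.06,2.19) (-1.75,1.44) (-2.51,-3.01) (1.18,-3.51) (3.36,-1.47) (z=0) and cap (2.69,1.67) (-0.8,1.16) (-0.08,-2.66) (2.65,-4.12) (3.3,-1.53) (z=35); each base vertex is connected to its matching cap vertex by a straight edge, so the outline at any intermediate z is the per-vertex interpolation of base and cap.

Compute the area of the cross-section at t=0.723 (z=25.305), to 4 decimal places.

Cross-section at t=0.723: each vertex is (1-t)·p0[i] + t·p1[i].
  v1: (1-0.723)·(1.06,2.19) + 0.723·(2.69,1.67) = (2.2385,1.8140)
  v2: (1-0.723)·(-1.75,1.44) + 0.723·(-0.8,1.16) = (-1.0632,1.2376)
  v3: (1-0.723)·(-2.51,-3.01) + 0.723·(-0.08,-2.66) = (-0.7531,-2.7570)
  v4: (1-0.723)·(1.18,-3.51) + 0.723·(2.65,-4.12) = (2.2428,-3.9510)
  v5: (1-0.723)·(3.36,-1.47) + 0.723·(3.3,-1.53) = (3.3166,-1.5134)
Shoelace sum Σ(x_i·y_{i+1} − x_{i+1}·y_i):
  i=1: 2.2385·1.2376 − -1.0632·1.8140 = +4.6989 (running +4.6989)
  i=2: -1.0632·-2.7570 − -0.7531·1.2376 = +3.8631 (running +8.5619)
  i=3: -0.7531·-3.9510 − 2.2428·-2.7570 = +9.1589 (running +17.7208)
  i=4: 2.2428·-1.5134 − 3.3166·-3.9510 = +9.7098 (running +27.4306)
  i=5: 3.3166·1.8140 − 2.2385·-1.5134 = +9.4042 (running +36.8348)
Area = |Σ|/2 = |36.8348|/2 = 18.4174

Area at t=0.723: 18.4174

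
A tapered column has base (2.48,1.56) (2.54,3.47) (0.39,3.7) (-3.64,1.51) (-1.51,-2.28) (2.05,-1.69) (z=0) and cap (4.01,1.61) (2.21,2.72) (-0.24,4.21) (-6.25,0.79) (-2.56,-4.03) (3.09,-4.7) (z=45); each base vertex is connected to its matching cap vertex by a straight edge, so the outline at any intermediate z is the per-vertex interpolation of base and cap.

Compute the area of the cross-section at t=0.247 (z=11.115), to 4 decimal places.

Area at t=0.247: 32.9929

Cross-section at t=0.247: each vertex is (1-t)·p0[i] + t·p1[i].
  v1: (1-0.247)·(2.48,1.56) + 0.247·(4.01,1.61) = (2.8579,1.5723)
  v2: (1-0.247)·(2.54,3.47) + 0.247·(2.21,2.72) = (2.4585,3.2848)
  v3: (1-0.247)·(0.39,3.7) + 0.247·(-0.24,4.21) = (0.2344,3.8260)
  v4: (1-0.247)·(-3.64,1.51) + 0.247·(-6.25,0.79) = (-4.2847,1.3322)
  v5: (1-0.247)·(-1.51,-2.28) + 0.247·(-2.56,-4.03) = (-1.7693,-2.7123)
  v6: (1-0.247)·(2.05,-1.69) + 0.247·(3.09,-4.7) = (2.3069,-2.4335)
Shoelace sum Σ(x_i·y_{i+1} − x_{i+1}·y_i):
  i=1: 2.8579·3.2848 − 2.4585·1.5723 = +5.5219 (running +5.5219)
  i=2: 2.4585·3.8260 − 0.2344·3.2848 = +8.6362 (running +14.1581)
  i=3: 0.2344·1.3322 − -4.2847·3.8260 = +16.7053 (running +30.8634)
  i=4: -4.2847·-2.7123 − -1.7693·1.3322 = +13.9782 (running +44.8415)
  i=5: -1.7693·-2.4335 − 2.3069·-2.7123 = +10.5625 (running +55.4040)
  i=6: 2.3069·1.5723 − 2.8579·-2.4335 = +10.5819 (running +65.9859)
Area = |Σ|/2 = |65.9859|/2 = 32.9929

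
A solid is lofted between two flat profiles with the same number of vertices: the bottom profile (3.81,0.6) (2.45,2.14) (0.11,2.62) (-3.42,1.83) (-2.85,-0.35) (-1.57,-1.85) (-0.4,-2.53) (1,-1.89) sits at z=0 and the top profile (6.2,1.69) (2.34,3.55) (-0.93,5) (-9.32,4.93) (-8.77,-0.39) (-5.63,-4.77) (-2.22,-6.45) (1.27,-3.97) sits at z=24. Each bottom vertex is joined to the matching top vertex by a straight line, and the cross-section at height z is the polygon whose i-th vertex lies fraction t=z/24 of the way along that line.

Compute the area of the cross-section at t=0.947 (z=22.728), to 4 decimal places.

Area at t=0.947: 108.8644

Cross-section at t=0.947: each vertex is (1-t)·p0[i] + t·p1[i].
  v1: (1-0.947)·(3.81,0.6) + 0.947·(6.2,1.69) = (6.0733,1.6322)
  v2: (1-0.947)·(2.45,2.14) + 0.947·(2.34,3.55) = (2.3458,3.4753)
  v3: (1-0.947)·(0.11,2.62) + 0.947·(-0.93,5) = (-0.8749,4.8739)
  v4: (1-0.947)·(-3.42,1.83) + 0.947·(-9.32,4.93) = (-9.0073,4.7657)
  v5: (1-0.947)·(-2.85,-0.35) + 0.947·(-8.77,-0.39) = (-8.4562,-0.3879)
  v6: (1-0.947)·(-1.57,-1.85) + 0.947·(-5.63,-4.77) = (-5.4148,-4.6152)
  v7: (1-0.947)·(-0.4,-2.53) + 0.947·(-2.22,-6.45) = (-2.1235,-6.2422)
  v8: (1-0.947)·(1,-1.89) + 0.947·(1.27,-3.97) = (1.2557,-3.8598)
Shoelace sum Σ(x_i·y_{i+1} − x_{i+1}·y_i):
  i=1: 6.0733·3.4753 − 2.3458·1.6322 = +17.2775 (running +17.2775)
  i=2: 2.3458·4.8739 − -0.8749·3.4753 = +14.4737 (running +31.7512)
  i=3: -0.8749·4.7657 − -9.0073·4.8739 = +39.7309 (running +71.4821)
  i=4: -9.0073·-0.3879 − -8.4562·4.7657 = +43.7937 (running +115.2758)
  i=5: -8.4562·-4.6152 − -5.4148·-0.3879 = +36.9273 (running +152.2031)
  i=6: -5.4148·-6.2422 − -2.1235·-4.6152 = +24.0000 (running +176.2030)
  i=7: -2.1235·-3.8598 − 1.2557·-6.2422 = +16.0347 (running +192.2377)
  i=8: 1.2557·1.6322 − 6.0733·-3.8598 = +25.4912 (running +217.7289)
Area = |Σ|/2 = |217.7289|/2 = 108.8644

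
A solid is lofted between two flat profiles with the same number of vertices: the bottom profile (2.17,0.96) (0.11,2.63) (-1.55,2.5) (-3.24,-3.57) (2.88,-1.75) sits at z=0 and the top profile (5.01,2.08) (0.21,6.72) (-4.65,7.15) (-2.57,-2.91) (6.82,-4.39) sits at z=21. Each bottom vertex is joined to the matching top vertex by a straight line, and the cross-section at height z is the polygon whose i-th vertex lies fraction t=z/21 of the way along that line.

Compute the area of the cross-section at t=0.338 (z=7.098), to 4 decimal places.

Area at t=0.338: 40.1534

Cross-section at t=0.338: each vertex is (1-t)·p0[i] + t·p1[i].
  v1: (1-0.338)·(2.17,0.96) + 0.338·(5.01,2.08) = (3.1299,1.3386)
  v2: (1-0.338)·(0.11,2.63) + 0.338·(0.21,6.72) = (0.1438,4.0124)
  v3: (1-0.338)·(-1.55,2.5) + 0.338·(-4.65,7.15) = (-2.5978,4.0717)
  v4: (1-0.338)·(-3.24,-3.57) + 0.338·(-2.57,-2.91) = (-3.0135,-3.3469)
  v5: (1-0.338)·(2.88,-1.75) + 0.338·(6.82,-4.39) = (4.2117,-2.6423)
Shoelace sum Σ(x_i·y_{i+1} − x_{i+1}·y_i):
  i=1: 3.1299·4.0124 − 0.1438·1.3386 = +12.3661 (running +12.3661)
  i=2: 0.1438·4.0717 − -2.5978·4.0124 = +11.0090 (running +23.3750)
  i=3: -2.5978·-3.3469 − -3.0135·4.0717 = +20.9649 (running +44.3399)
  i=4: -3.0135·-2.6423 − 4.2117·-3.3469 = +22.0590 (running +66.3989)
  i=5: 4.2117·1.3386 − 3.1299·-2.6423 = +13.9079 (running +80.3068)
Area = |Σ|/2 = |80.3068|/2 = 40.1534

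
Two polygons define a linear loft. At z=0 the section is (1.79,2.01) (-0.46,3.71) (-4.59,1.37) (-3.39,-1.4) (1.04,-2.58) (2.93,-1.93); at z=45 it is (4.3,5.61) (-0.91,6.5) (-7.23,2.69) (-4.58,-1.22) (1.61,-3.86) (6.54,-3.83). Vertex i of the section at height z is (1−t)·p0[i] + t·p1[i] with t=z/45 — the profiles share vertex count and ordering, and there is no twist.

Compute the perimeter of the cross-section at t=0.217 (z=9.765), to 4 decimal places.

Cross-section at t=0.217: each vertex is (1-t)·p0[i] + t·p1[i].
  v1: (1-0.217)·(1.79,2.01) + 0.217·(4.3,5.61) = (2.3347,2.7912)
  v2: (1-0.217)·(-0.46,3.71) + 0.217·(-0.91,6.5) = (-0.5577,4.3154)
  v3: (1-0.217)·(-4.59,1.37) + 0.217·(-7.23,2.69) = (-5.1629,1.6564)
  v4: (1-0.217)·(-3.39,-1.4) + 0.217·(-4.58,-1.22) = (-3.6482,-1.3609)
  v5: (1-0.217)·(1.04,-2.58) + 0.217·(1.61,-3.86) = (1.1637,-2.8578)
  v6: (1-0.217)·(2.93,-1.93) + 0.217·(6.54,-3.83) = (3.7134,-2.3423)
Perimeter = Σ |v_{i+1} − v_i|:
  edge 1→2: √(-2.8923² + 1.5242²) = 3.2694 (running 3.2694)
  edge 2→3: √(-4.6052² + -2.6590²) = 5.3177 (running 8.5871)
  edge 3→4: √(1.5147² + -3.0174²) = 3.3762 (running 11.9633)
  edge 4→5: √(4.8119² + -1.4968²) = 5.0393 (running 17.0027)
  edge 5→6: √(2.5497² + 0.5155²) = 2.6013 (running 19.6039)
  edge 6→1: √(-1.3787² + 5.1335²) = 5.3154 (running 24.9193)
Perimeter = 24.9193

Perimeter at t=0.217: 24.9193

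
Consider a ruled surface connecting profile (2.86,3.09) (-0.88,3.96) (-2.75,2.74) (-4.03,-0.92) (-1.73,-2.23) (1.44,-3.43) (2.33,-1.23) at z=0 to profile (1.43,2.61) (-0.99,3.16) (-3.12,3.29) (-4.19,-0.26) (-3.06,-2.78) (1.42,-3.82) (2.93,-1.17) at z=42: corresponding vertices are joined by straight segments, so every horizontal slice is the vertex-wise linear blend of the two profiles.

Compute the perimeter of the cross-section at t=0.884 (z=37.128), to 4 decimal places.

Perimeter at t=0.884: 22.6319

Cross-section at t=0.884: each vertex is (1-t)·p0[i] + t·p1[i].
  v1: (1-0.884)·(2.86,3.09) + 0.884·(1.43,2.61) = (1.5959,2.6657)
  v2: (1-0.884)·(-0.88,3.96) + 0.884·(-0.99,3.16) = (-0.9772,3.2528)
  v3: (1-0.884)·(-2.75,2.74) + 0.884·(-3.12,3.29) = (-3.0771,3.2262)
  v4: (1-0.884)·(-4.03,-0.92) + 0.884·(-4.19,-0.26) = (-4.1714,-0.3366)
  v5: (1-0.884)·(-1.73,-2.23) + 0.884·(-3.06,-2.78) = (-2.9057,-2.7162)
  v6: (1-0.884)·(1.44,-3.43) + 0.884·(1.42,-3.82) = (1.4223,-3.7748)
  v7: (1-0.884)·(2.33,-1.23) + 0.884·(2.93,-1.17) = (2.8604,-1.1770)
Perimeter = Σ |v_{i+1} − v_i|:
  edge 1→2: √(-2.5731² + 0.5871²) = 2.6393 (running 2.6393)
  edge 2→3: √(-2.0998² + -0.0266²) = 2.1000 (running 4.7393)
  edge 3→4: √(-1.0944² + -3.5628²) = 3.7270 (running 8.4663)
  edge 4→5: √(1.2657² + -2.3796²) = 2.6953 (running 11.1616)
  edge 5→6: √(4.3280² + -1.0586²) = 4.4556 (running 15.6172)
  edge 6→7: √(1.4381² + 2.5978²) = 2.9693 (running 18.5865)
  edge 7→1: √(-1.2645² + 3.8426²) = 4.0454 (running 22.6319)
Perimeter = 22.6319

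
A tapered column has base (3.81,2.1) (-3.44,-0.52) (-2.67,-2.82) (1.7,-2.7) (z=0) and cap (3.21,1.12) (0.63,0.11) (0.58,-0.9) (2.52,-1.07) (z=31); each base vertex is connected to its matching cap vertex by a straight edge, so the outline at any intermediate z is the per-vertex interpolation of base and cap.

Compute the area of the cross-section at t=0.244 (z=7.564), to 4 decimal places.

Area at t=0.244: 14.5190

Cross-section at t=0.244: each vertex is (1-t)·p0[i] + t·p1[i].
  v1: (1-0.244)·(3.81,2.1) + 0.244·(3.21,1.12) = (3.6636,1.8609)
  v2: (1-0.244)·(-3.44,-0.52) + 0.244·(0.63,0.11) = (-2.4469,-0.3663)
  v3: (1-0.244)·(-2.67,-2.82) + 0.244·(0.58,-0.9) = (-1.8770,-2.3515)
  v4: (1-0.244)·(1.7,-2.7) + 0.244·(2.52,-1.07) = (1.9001,-2.3023)
Shoelace sum Σ(x_i·y_{i+1} − x_{i+1}·y_i):
  i=1: 3.6636·-0.3663 − -2.4469·1.8609 = +3.2115 (running +3.2115)
  i=2: -2.4469·-2.3515 − -1.8770·-0.3663 = +5.0665 (running +8.2780)
  i=3: -1.8770·-2.3023 − 1.9001·-2.3515 = +8.7895 (running +17.0675)
  i=4: 1.9001·1.8609 − 3.6636·-2.3023 = +11.9705 (running +29.0379)
Area = |Σ|/2 = |29.0379|/2 = 14.5190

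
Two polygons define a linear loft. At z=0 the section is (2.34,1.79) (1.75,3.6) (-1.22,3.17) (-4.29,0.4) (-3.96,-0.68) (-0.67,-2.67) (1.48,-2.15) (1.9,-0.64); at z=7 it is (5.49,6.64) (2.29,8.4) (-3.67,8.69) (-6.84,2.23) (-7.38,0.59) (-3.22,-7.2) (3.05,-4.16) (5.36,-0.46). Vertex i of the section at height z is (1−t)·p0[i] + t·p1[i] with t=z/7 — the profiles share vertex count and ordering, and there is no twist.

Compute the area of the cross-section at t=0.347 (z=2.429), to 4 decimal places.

Cross-section at t=0.347: each vertex is (1-t)·p0[i] + t·p1[i].
  v1: (1-0.347)·(2.34,1.79) + 0.347·(5.49,6.64) = (3.4330,3.4729)
  v2: (1-0.347)·(1.75,3.6) + 0.347·(2.29,8.4) = (1.9374,5.2656)
  v3: (1-0.347)·(-1.22,3.17) + 0.347·(-3.67,8.69) = (-2.0701,5.0854)
  v4: (1-0.347)·(-4.29,0.4) + 0.347·(-6.84,2.23) = (-5.1748,1.0350)
  v5: (1-0.347)·(-3.96,-0.68) + 0.347·(-7.38,0.59) = (-5.1467,-0.2393)
  v6: (1-0.347)·(-0.67,-2.67) + 0.347·(-3.22,-7.2) = (-1.5549,-4.2419)
  v7: (1-0.347)·(1.48,-2.15) + 0.347·(3.05,-4.16) = (2.0248,-2.8475)
  v8: (1-0.347)·(1.9,-0.64) + 0.347·(5.36,-0.46) = (3.1006,-0.5775)
Shoelace sum Σ(x_i·y_{i+1} − x_{i+1}·y_i):
  i=1: 3.4330·5.2656 − 1.9374·3.4729 = +11.3486 (running +11.3486)
  i=2: 1.9374·5.0854 − -2.0701·5.2656 = +20.7530 (running +32.1017)
  i=3: -2.0701·1.0350 − -5.1748·5.0854 = +24.1738 (running +56.2754)
  i=4: -5.1748·-0.2393 − -5.1467·1.0350 = +6.5653 (running +62.8407)
  i=5: -5.1467·-4.2419 − -1.5549·-0.2393 = +21.4599 (running +84.3007)
  i=6: -1.5549·-2.8475 − 2.0248·-4.2419 = +13.0164 (running +97.3170)
  i=7: 2.0248·-0.5775 − 3.1006·-2.8475 = +7.6595 (running +104.9765)
  i=8: 3.1006·3.4729 − 3.4330·-0.5775 = +12.7510 (running +117.7276)
Area = |Σ|/2 = |117.7276|/2 = 58.8638

Area at t=0.347: 58.8638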